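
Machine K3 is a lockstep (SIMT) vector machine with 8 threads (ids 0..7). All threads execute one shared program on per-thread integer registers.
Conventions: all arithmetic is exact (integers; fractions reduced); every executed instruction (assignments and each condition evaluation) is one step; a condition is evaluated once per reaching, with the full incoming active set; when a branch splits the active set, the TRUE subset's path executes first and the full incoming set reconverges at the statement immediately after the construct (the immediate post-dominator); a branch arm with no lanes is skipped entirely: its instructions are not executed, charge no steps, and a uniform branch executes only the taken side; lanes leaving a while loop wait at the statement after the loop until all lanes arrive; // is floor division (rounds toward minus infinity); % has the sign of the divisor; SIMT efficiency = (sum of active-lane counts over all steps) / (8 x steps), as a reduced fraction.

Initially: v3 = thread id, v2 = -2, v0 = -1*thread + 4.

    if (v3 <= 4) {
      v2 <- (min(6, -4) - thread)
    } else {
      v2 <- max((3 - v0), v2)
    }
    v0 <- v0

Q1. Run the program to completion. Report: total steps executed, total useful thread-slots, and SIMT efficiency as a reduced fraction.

Answer: 4 steps, 24 useful, 3/4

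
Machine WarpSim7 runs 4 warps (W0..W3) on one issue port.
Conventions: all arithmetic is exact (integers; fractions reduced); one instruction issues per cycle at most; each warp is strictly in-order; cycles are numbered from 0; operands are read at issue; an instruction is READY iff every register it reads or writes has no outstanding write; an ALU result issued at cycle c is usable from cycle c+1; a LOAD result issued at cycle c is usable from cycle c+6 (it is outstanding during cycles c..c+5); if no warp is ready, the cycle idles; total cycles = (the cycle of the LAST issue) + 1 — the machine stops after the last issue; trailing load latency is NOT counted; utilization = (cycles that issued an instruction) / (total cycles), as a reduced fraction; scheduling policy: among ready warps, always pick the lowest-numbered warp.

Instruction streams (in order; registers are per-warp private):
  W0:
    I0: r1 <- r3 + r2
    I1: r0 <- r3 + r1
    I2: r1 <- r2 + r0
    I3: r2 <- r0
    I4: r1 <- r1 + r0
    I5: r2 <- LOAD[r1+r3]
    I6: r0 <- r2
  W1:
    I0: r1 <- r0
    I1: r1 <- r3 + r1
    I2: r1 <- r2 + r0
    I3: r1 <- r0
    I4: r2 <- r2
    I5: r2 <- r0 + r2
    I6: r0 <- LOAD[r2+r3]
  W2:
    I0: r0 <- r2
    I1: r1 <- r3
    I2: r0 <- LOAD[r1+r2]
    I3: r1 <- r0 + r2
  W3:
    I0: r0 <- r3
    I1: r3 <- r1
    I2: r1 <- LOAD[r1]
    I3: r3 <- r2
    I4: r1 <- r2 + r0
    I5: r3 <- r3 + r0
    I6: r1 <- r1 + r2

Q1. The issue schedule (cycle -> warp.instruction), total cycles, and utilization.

cycle 0: W0.I0
cycle 1: W0.I1
cycle 2: W0.I2
cycle 3: W0.I3
cycle 4: W0.I4
cycle 5: W0.I5
cycle 6: W1.I0
cycle 7: W1.I1
cycle 8: W1.I2
cycle 9: W1.I3
cycle 10: W1.I4
cycle 11: W0.I6
cycle 12: W1.I5
cycle 13: W1.I6
cycle 14: W2.I0
cycle 15: W2.I1
cycle 16: W2.I2
cycle 17: W3.I0
cycle 18: W3.I1
cycle 19: W3.I2
cycle 20: W3.I3
cycle 21: idle
cycle 22: W2.I3
cycle 23: idle
cycle 24: idle
cycle 25: W3.I4
cycle 26: W3.I5
cycle 27: W3.I6

Answer: 28 cycles, utilization 25/28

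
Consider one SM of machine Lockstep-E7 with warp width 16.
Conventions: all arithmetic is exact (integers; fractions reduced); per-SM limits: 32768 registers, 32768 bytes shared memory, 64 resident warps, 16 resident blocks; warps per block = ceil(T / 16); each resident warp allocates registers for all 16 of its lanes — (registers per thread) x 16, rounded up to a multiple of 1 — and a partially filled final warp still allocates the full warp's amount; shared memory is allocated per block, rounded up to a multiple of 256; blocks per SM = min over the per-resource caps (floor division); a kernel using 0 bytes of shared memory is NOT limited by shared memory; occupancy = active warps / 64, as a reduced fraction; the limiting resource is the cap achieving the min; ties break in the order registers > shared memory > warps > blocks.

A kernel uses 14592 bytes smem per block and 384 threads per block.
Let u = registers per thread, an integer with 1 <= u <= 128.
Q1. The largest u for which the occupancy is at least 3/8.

Answer: u = 85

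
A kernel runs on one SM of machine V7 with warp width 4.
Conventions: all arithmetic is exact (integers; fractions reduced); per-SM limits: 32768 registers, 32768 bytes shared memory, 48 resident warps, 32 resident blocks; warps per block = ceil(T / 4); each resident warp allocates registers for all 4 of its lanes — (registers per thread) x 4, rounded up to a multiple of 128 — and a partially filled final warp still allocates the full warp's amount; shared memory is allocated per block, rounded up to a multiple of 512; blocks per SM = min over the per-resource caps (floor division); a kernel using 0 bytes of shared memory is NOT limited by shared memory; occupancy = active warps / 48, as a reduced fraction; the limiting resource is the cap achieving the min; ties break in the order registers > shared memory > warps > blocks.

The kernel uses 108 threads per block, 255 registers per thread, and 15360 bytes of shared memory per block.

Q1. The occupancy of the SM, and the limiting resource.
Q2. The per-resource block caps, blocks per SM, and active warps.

Answer: occupancy 9/16, limited by registers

registers: 1 block
shared memory: 2 blocks
warps: 1 block
blocks: 32 blocks

Answer: 1 block, 27 active warps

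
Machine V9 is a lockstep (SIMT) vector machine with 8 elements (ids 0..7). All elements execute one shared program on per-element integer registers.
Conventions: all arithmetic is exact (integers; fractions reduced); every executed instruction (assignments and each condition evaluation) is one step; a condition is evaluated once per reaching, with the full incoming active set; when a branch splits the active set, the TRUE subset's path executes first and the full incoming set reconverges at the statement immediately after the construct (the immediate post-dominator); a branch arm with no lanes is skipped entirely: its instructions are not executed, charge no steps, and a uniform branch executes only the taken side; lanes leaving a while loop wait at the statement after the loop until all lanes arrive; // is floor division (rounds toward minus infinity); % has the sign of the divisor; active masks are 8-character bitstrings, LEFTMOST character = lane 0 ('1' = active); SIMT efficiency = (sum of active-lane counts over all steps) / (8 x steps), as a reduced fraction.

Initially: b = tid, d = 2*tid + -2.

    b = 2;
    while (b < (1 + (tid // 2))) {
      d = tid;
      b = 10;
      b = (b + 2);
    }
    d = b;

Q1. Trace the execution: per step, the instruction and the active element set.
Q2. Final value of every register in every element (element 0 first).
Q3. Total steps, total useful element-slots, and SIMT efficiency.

step 0: b <- 2                       11111111
step 1: eval (b < (1 + (tid // 2)))  11111111
step 2: d <- tid                     00001111
step 3: b <- 10                      00001111
step 4: b <- (b + 2)                 00001111
step 5: eval (b < (1 + (tid // 2)))  00001111
step 6: d <- b                       11111111

Answer: 7 steps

b: 2,2,2,2,12,12,12,12
d: 2,2,2,2,12,12,12,12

steps = 7; useful = 40; efficiency = 40/56 = 5/7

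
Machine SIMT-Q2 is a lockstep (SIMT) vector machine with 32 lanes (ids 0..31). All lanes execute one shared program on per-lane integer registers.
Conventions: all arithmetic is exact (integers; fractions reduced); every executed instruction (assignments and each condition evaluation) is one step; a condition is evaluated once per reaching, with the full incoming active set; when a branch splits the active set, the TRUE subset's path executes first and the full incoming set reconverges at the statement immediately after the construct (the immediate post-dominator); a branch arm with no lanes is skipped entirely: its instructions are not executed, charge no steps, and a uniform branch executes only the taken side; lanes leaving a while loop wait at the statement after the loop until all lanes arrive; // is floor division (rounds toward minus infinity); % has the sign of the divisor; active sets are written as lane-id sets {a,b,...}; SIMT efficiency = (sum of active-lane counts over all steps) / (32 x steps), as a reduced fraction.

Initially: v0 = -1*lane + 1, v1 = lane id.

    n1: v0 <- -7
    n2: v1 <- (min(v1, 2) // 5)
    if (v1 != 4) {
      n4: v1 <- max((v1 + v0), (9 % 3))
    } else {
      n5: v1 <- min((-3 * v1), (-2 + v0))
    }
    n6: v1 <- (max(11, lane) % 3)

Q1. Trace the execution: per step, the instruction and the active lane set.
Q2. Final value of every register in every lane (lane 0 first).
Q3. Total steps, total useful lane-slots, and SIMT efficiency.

step 0: v0 <- -7                     {0,1,2,3,4,5,6,7,8,9,10,11,12,13,14,15,16,17,18,19,20,21,22,23,24,25,26,27,28,29,30,31}
step 1: v1 <- (min(v1, 2) // 5)      {0,1,2,3,4,5,6,7,8,9,10,11,12,13,14,15,16,17,18,19,20,21,22,23,24,25,26,27,28,29,30,31}
step 2: eval (v1 != 4)               {0,1,2,3,4,5,6,7,8,9,10,11,12,13,14,15,16,17,18,19,20,21,22,23,24,25,26,27,28,29,30,31}
step 3: v1 <- max((v1 + v0), (9 % 3)) {0,1,2,3,4,5,6,7,8,9,10,11,12,13,14,15,16,17,18,19,20,21,22,23,24,25,26,27,28,29,30,31}
step 4: v1 <- (max(11, lane) % 3)    {0,1,2,3,4,5,6,7,8,9,10,11,12,13,14,15,16,17,18,19,20,21,22,23,24,25,26,27,28,29,30,31}

Answer: 5 steps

v0: -7,-7,-7,-7,-7,-7,-7,-7,-7,-7,-7,-7,-7,-7,-7,-7,-7,-7,-7,-7,-7,-7,-7,-7,-7,-7,-7,-7,-7,-7,-7,-7
v1: 2,2,2,2,2,2,2,2,2,2,2,2,0,1,2,0,1,2,0,1,2,0,1,2,0,1,2,0,1,2,0,1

steps = 5; useful = 160; efficiency = 160/160 = 1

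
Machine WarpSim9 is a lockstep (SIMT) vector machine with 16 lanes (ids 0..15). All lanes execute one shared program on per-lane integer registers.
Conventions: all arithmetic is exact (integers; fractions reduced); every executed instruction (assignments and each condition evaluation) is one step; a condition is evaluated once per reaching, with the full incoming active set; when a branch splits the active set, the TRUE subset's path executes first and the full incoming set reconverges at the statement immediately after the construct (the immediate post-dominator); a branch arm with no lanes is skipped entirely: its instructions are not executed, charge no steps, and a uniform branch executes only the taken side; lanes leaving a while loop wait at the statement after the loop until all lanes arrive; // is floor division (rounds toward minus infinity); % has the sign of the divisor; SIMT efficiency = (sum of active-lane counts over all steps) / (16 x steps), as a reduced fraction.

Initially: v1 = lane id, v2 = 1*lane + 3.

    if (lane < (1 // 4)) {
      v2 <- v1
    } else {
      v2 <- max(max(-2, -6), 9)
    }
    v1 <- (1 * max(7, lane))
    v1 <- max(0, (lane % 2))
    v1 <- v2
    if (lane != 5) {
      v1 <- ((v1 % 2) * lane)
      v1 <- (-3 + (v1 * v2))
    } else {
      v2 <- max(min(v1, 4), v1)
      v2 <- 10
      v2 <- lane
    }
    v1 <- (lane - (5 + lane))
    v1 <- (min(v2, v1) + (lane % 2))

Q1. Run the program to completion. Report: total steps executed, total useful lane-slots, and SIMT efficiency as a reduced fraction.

Answer: 13 steps, 161 useful, 161/208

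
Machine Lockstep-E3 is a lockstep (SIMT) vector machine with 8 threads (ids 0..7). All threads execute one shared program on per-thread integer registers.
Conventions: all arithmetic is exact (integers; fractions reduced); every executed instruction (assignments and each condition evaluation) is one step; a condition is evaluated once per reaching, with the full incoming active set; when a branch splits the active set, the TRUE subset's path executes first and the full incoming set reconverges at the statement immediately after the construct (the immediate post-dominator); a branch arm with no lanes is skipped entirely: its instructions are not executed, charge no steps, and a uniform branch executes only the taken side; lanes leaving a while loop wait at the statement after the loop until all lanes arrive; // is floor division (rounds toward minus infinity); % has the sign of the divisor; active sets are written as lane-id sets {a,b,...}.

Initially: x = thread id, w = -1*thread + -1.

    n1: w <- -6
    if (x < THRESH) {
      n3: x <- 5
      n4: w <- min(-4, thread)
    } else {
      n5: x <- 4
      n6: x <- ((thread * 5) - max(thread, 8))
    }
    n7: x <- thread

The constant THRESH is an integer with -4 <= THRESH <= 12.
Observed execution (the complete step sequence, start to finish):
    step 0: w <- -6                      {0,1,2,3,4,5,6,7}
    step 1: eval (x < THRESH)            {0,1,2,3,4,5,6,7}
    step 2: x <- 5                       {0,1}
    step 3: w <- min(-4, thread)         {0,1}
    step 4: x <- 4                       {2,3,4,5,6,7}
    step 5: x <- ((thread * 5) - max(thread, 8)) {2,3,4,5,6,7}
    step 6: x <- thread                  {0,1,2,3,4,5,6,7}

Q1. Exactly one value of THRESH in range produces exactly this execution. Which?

Answer: THRESH = 2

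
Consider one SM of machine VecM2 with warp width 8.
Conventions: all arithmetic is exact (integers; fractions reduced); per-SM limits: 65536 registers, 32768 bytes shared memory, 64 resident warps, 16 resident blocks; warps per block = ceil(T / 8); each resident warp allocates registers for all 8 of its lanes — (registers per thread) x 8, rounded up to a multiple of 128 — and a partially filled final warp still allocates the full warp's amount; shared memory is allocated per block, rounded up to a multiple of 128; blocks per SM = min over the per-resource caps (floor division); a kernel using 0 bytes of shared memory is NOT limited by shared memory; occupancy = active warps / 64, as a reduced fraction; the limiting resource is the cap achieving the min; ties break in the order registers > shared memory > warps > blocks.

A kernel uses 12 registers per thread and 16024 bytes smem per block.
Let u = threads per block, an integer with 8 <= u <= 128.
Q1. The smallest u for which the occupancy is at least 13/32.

Answer: u = 97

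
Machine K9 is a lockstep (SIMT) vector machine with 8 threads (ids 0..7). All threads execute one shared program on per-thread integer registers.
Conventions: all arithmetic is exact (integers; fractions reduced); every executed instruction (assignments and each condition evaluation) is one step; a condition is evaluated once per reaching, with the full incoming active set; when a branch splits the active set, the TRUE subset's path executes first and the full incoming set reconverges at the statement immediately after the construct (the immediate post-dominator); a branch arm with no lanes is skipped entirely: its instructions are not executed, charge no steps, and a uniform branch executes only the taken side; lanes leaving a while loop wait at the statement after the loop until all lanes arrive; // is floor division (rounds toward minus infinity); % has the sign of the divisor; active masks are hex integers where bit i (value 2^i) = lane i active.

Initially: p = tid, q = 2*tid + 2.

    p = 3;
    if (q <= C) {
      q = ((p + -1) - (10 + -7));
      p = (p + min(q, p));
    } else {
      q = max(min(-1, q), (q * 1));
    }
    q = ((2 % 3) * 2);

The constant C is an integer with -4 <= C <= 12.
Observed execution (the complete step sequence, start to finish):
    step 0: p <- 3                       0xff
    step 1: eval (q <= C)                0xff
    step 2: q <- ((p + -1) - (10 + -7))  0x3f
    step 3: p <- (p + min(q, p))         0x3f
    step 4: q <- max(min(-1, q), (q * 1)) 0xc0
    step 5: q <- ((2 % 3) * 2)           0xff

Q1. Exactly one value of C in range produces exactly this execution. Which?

Answer: C = 12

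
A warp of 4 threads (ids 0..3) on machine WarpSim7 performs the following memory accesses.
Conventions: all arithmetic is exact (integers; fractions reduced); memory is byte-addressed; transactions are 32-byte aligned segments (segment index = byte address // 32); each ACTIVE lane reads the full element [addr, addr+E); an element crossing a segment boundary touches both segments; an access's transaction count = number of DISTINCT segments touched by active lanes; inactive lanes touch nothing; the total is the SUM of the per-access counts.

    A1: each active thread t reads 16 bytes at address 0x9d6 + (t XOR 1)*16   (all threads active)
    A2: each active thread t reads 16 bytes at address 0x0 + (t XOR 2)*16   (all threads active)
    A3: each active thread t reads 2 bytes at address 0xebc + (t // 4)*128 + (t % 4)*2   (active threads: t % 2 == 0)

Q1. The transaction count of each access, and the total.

A1: 3 transactions
A2: 2 transactions
A3: 2 transactions

Answer: 3,2,2; total 7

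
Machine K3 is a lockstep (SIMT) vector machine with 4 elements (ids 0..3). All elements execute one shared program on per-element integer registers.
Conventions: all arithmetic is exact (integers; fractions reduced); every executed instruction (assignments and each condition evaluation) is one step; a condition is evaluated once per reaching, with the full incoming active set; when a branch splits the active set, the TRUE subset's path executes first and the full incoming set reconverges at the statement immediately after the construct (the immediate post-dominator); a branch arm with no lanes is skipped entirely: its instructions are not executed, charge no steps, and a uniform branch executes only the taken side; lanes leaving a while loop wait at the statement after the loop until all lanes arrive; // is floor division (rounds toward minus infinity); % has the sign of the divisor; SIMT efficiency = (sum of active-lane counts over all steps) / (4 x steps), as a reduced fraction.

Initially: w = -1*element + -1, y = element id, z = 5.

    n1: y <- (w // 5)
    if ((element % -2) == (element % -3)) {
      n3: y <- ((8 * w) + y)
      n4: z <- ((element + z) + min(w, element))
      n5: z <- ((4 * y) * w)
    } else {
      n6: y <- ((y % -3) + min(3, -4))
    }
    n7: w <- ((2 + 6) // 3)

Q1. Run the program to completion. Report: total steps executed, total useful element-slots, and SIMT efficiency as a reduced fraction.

Answer: 7 steps, 18 useful, 9/14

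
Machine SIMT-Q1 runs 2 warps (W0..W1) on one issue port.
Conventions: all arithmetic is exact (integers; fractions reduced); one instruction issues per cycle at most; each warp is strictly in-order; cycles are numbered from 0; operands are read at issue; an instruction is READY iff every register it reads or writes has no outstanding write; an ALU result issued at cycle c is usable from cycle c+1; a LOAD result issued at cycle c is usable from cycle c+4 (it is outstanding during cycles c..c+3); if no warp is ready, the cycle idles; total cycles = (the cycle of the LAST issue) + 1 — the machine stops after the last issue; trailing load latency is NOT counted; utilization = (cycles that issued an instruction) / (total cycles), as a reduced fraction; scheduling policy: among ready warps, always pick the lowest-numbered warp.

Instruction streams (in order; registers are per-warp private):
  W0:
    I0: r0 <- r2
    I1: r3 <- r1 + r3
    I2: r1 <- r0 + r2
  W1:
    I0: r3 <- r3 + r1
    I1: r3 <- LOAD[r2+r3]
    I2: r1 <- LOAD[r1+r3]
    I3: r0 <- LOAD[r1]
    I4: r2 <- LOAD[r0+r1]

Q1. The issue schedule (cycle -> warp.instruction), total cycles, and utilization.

cycle 0: W0.I0
cycle 1: W0.I1
cycle 2: W0.I2
cycle 3: W1.I0
cycle 4: W1.I1
cycle 5: idle
cycle 6: idle
cycle 7: idle
cycle 8: W1.I2
cycle 9: idle
cycle 10: idle
cycle 11: idle
cycle 12: W1.I3
cycle 13: idle
cycle 14: idle
cycle 15: idle
cycle 16: W1.I4

Answer: 17 cycles, utilization 8/17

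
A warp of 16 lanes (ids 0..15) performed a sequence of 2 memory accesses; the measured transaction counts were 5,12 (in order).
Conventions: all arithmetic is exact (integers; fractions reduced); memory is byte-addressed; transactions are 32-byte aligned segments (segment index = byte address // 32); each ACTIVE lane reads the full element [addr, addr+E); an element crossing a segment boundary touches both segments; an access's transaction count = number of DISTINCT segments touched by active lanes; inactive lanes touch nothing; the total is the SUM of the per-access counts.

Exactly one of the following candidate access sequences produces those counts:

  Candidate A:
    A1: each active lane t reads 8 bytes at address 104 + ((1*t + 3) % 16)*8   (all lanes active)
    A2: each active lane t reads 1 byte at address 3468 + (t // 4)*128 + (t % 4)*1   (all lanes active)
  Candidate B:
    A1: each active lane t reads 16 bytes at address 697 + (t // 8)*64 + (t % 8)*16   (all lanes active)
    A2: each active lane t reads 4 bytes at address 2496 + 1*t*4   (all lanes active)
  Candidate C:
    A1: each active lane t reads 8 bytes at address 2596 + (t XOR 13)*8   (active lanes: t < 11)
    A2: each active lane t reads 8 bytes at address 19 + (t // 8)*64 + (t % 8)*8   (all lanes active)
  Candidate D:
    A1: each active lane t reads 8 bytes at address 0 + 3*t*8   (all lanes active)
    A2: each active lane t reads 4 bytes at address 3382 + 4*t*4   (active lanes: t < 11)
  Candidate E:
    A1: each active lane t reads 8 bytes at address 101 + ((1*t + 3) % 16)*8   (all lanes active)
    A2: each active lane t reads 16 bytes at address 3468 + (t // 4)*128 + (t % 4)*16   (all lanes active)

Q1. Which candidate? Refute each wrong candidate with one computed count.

A: A2 gives 4 transactions, not 12
B: A1 gives 7 transactions, not 5
C: A1 gives 4 transactions, not 5
D: A1 gives 12 transactions, not 5
E: all counts match (5,12)

Answer: E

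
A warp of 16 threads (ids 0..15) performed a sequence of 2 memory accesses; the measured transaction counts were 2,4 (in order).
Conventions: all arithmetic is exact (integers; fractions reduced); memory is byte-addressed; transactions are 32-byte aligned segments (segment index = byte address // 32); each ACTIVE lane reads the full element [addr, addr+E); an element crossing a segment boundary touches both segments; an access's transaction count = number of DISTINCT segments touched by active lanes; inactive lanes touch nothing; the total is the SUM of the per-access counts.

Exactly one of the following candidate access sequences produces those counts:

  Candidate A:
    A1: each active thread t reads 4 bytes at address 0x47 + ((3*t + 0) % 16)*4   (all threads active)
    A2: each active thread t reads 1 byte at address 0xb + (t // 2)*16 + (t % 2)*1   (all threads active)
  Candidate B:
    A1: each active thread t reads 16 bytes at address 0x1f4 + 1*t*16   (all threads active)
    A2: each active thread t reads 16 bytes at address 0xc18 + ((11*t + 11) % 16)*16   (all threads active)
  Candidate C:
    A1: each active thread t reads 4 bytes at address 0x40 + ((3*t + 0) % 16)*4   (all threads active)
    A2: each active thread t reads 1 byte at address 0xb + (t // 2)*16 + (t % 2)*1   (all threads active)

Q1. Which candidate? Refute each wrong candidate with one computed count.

A: A1 gives 3 transactions, not 2
B: A1 gives 9 transactions, not 2
C: all counts match (2,4)

Answer: C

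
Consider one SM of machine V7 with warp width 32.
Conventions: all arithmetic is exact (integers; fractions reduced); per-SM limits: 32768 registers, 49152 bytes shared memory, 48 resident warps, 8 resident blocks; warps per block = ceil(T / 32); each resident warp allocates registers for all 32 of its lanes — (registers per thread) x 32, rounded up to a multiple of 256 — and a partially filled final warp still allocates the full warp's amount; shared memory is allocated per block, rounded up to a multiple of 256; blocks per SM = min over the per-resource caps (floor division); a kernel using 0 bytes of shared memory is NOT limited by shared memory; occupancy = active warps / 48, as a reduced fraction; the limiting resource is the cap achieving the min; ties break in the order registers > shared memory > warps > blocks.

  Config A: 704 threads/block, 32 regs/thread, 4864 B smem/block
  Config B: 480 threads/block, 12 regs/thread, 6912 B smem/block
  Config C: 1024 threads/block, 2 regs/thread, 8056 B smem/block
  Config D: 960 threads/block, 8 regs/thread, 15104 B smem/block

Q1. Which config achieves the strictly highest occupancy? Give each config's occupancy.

occupancies: A 11/24, B 15/16, C 2/3, D 5/8

Answer: B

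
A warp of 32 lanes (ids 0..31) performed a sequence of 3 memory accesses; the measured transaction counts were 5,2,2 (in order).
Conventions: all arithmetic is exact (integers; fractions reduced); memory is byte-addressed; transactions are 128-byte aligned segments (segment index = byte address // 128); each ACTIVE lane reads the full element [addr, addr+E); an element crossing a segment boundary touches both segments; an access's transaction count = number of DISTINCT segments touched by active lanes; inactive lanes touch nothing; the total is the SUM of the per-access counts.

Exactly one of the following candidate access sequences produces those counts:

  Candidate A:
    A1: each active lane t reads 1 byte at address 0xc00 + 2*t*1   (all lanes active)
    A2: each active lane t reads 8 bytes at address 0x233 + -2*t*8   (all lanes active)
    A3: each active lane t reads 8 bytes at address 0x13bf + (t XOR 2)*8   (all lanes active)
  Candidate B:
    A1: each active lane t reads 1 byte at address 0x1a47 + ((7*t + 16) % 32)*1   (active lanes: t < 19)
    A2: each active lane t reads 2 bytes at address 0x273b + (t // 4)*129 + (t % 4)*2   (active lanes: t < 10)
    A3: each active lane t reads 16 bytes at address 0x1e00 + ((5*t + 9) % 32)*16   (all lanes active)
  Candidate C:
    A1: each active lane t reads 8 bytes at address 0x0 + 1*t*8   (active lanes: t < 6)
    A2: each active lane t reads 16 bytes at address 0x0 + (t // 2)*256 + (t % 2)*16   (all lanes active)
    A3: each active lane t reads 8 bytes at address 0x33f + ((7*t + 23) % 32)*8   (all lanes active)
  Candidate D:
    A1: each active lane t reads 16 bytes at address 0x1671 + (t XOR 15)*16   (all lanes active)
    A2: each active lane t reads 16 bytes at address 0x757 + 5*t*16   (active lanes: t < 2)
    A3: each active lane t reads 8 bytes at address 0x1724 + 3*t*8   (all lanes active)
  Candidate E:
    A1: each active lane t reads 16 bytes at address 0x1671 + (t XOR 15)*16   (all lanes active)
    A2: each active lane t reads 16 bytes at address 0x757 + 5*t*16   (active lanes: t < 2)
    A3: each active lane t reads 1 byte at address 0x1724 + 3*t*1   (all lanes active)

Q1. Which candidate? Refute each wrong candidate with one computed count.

A: A1 gives 1 transaction, not 5
B: A1 gives 1 transaction, not 5
C: A1 gives 1 transaction, not 5
D: A3 gives 7 transactions, not 2
E: all counts match (5,2,2)

Answer: E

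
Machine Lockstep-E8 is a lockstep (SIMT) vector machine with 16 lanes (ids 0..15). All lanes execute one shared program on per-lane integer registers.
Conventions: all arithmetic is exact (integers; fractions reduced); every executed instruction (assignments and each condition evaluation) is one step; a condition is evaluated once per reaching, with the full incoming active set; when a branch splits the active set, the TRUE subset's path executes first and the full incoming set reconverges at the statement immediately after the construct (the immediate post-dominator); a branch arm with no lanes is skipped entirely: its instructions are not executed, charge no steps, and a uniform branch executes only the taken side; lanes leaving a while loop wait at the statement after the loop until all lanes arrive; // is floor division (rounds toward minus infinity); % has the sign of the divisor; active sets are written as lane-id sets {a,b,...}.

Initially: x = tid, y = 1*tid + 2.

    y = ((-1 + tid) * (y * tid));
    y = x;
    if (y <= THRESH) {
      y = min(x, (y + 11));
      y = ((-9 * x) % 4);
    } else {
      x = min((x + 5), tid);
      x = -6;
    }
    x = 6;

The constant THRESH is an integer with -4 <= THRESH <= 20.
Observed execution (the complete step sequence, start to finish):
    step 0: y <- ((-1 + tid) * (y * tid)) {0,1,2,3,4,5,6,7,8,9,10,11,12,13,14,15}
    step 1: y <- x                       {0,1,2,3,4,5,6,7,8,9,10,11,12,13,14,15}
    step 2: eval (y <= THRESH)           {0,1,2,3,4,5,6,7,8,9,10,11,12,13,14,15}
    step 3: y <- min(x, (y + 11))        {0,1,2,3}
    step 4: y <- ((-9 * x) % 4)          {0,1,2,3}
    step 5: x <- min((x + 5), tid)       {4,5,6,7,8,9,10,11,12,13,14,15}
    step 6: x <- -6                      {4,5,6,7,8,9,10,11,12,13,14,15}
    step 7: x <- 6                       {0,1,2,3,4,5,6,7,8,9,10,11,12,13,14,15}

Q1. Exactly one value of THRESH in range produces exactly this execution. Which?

Answer: THRESH = 3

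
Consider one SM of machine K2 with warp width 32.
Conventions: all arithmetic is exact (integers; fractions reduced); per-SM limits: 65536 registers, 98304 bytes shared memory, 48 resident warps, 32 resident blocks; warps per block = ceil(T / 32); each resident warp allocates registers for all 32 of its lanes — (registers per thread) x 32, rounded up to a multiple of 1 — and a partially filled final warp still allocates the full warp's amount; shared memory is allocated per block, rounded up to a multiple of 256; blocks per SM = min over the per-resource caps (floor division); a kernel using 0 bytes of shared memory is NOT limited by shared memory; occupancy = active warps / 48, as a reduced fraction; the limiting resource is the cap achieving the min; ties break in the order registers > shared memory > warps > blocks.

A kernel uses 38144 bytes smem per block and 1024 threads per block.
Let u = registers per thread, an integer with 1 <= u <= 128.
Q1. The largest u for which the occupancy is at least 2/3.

Answer: u = 64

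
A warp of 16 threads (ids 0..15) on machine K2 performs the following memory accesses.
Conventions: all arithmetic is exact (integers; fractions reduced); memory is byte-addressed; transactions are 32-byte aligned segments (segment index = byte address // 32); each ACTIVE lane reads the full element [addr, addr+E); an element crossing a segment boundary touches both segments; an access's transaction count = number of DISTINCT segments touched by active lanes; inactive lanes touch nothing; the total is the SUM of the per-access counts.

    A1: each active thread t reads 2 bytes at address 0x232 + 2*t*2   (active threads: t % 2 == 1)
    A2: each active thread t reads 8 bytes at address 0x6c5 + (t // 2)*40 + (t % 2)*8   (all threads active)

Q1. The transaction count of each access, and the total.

A1: 3 transactions
A2: 10 transactions

Answer: 3,10; total 13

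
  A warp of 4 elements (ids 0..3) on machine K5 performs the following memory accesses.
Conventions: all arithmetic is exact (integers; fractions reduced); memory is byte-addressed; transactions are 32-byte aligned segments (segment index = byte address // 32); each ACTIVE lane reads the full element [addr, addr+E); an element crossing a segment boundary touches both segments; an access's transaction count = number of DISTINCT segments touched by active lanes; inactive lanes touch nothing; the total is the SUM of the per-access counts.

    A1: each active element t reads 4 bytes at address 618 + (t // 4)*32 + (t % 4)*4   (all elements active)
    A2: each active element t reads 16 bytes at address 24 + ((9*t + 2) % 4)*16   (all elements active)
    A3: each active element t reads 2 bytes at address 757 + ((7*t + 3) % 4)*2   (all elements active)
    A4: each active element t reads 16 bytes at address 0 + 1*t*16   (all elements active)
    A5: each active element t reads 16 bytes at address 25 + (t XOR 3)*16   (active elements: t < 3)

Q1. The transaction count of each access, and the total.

A1: 1 transaction
A2: 3 transactions
A3: 1 transaction
A4: 2 transactions
A5: 2 transactions

Answer: 1,3,1,2,2; total 9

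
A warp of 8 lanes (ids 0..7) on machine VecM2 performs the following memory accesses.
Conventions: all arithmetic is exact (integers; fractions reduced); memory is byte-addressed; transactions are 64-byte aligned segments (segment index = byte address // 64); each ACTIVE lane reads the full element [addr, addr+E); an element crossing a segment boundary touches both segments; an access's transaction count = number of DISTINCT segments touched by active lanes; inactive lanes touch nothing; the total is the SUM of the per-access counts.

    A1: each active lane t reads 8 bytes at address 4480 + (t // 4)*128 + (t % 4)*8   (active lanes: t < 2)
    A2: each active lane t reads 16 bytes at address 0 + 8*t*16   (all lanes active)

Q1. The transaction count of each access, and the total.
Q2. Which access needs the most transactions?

A1: 1 transaction
A2: 8 transactions

Answer: 1,8; total 9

Answer: A2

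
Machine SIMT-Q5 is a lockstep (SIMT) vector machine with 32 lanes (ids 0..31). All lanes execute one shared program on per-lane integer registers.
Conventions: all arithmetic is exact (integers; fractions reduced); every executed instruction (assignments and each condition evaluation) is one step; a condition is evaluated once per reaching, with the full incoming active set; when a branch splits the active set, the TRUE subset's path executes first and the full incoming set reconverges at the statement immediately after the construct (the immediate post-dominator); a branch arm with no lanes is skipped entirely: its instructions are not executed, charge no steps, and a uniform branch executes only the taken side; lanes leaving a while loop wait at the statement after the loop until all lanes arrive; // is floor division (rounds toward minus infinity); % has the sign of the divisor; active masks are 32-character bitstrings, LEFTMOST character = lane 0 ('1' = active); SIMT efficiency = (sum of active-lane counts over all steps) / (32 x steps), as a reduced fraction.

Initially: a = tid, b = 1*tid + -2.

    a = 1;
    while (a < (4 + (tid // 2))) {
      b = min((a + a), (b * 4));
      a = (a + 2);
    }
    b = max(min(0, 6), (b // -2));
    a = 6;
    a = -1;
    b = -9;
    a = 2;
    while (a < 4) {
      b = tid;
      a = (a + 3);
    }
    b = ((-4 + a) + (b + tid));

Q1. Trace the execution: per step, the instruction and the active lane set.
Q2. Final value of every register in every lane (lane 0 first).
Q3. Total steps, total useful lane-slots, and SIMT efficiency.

step 0: a <- 1                       11111111111111111111111111111111
step 1: eval (a < (4 + (tid // 2)))  11111111111111111111111111111111
step 2: b <- min((a + a), (b * 4))   11111111111111111111111111111111
step 3: a <- (a + 2)                 11111111111111111111111111111111
step 4: eval (a < (4 + (tid // 2)))  11111111111111111111111111111111
step 5: b <- min((a + a), (b * 4))   11111111111111111111111111111111
step 6: a <- (a + 2)                 11111111111111111111111111111111
step 7: eval (a < (4 + (tid // 2)))  11111111111111111111111111111111
step 8: b <- min((a + a), (b * 4))   00001111111111111111111111111111
step 9: a <- (a + 2)                 00001111111111111111111111111111
step 10: eval (a < (4 + (tid // 2)))  00001111111111111111111111111111
step 11: b <- min((a + a), (b * 4))   00000000111111111111111111111111
step 12: a <- (a + 2)                 00000000111111111111111111111111
step 13: eval (a < (4 + (tid // 2)))  00000000111111111111111111111111
step 14: b <- min((a + a), (b * 4))   00000000000011111111111111111111
step 15: a <- (a + 2)                 00000000000011111111111111111111
step 16: eval (a < (4 + (tid // 2)))  00000000000011111111111111111111
step 17: b <- min((a + a), (b * 4))   00000000000000001111111111111111
step 18: a <- (a + 2)                 00000000000000001111111111111111
step 19: eval (a < (4 + (tid // 2)))  00000000000000001111111111111111
step 20: b <- min((a + a), (b * 4))   00000000000000000000111111111111
step 21: a <- (a + 2)                 00000000000000000000111111111111
step 22: eval (a < (4 + (tid // 2)))  00000000000000000000111111111111
step 23: b <- min((a + a), (b * 4))   00000000000000000000000011111111
step 24: a <- (a + 2)                 00000000000000000000000011111111
step 25: eval (a < (4 + (tid // 2)))  00000000000000000000000011111111
step 26: b <- min((a + a), (b * 4))   00000000000000000000000000001111
step 27: a <- (a + 2)                 00000000000000000000000000001111
step 28: eval (a < (4 + (tid // 2)))  00000000000000000000000000001111
step 29: b <- max(min(0, 6), (b // -2)) 11111111111111111111111111111111
step 30: a <- 6                       11111111111111111111111111111111
step 31: a <- -1                      11111111111111111111111111111111
step 32: b <- -9                      11111111111111111111111111111111
step 33: a <- 2                       11111111111111111111111111111111
step 34: eval (a < 4)                 11111111111111111111111111111111
step 35: b <- tid                     11111111111111111111111111111111
step 36: a <- (a + 3)                 11111111111111111111111111111111
step 37: eval (a < 4)                 11111111111111111111111111111111
step 38: b <- ((-4 + a) + (b + tid))  11111111111111111111111111111111

Answer: 39 steps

a: 5,5,5,5,5,5,5,5,5,5,5,5,5,5,5,5,5,5,5,5,5,5,5,5,5,5,5,5,5,5,5,5
b: 1,3,5,7,9,11,13,15,17,19,21,23,25,27,29,31,33,35,37,39,41,43,45,47,49,51,53,55,57,59,61,63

steps = 39; useful = 912; efficiency = 912/1248 = 19/26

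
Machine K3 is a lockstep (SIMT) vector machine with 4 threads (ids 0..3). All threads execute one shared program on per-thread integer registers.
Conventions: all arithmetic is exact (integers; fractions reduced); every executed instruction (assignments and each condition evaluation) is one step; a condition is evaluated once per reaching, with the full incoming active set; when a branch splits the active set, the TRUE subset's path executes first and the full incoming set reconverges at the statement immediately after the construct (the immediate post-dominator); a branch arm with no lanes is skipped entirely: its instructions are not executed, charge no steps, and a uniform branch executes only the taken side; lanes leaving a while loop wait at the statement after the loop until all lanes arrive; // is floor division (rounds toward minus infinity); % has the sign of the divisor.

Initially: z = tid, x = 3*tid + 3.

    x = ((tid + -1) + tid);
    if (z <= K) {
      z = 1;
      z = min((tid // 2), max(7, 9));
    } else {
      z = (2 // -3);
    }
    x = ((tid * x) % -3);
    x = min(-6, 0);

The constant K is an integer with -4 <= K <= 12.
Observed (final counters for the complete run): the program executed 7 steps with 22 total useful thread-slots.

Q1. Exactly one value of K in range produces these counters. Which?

Answer: K = 1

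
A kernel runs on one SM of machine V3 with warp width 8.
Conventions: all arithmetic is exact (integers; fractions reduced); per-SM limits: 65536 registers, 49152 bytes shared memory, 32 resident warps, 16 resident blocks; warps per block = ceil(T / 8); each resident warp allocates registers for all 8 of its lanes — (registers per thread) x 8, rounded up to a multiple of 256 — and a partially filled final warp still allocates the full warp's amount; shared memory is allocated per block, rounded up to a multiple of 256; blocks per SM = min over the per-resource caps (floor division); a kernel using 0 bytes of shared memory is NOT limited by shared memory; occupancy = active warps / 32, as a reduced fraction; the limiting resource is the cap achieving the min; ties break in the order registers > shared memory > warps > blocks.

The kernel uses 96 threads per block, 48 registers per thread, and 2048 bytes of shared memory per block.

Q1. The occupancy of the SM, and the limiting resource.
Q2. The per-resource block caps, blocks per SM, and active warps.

Answer: occupancy 3/4, limited by warps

registers: 10 blocks
shared memory: 24 blocks
warps: 2 blocks
blocks: 16 blocks

Answer: 2 blocks, 24 active warps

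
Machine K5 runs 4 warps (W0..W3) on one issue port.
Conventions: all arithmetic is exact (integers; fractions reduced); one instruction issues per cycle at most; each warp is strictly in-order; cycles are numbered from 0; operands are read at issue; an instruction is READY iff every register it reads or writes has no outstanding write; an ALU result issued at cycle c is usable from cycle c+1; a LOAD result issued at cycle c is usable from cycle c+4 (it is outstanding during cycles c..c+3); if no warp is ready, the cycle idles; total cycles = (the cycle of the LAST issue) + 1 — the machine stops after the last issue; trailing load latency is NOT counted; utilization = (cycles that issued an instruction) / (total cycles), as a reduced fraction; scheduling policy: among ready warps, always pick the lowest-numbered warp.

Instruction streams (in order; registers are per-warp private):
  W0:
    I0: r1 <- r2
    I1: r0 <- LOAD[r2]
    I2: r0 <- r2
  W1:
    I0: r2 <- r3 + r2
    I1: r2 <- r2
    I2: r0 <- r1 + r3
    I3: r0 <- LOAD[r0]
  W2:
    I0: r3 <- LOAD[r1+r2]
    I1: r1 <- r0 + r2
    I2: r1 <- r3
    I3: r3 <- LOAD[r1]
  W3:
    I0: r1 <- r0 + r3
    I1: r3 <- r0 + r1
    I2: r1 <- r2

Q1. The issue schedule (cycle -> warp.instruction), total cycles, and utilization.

cycle 0: W0.I0
cycle 1: W0.I1
cycle 2: W1.I0
cycle 3: W1.I1
cycle 4: W1.I2
cycle 5: W0.I2
cycle 6: W1.I3
cycle 7: W2.I0
cycle 8: W2.I1
cycle 9: W3.I0
cycle 10: W3.I1
cycle 11: W2.I2
cycle 12: W2.I3
cycle 13: W3.I2

Answer: 14 cycles, utilization 1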